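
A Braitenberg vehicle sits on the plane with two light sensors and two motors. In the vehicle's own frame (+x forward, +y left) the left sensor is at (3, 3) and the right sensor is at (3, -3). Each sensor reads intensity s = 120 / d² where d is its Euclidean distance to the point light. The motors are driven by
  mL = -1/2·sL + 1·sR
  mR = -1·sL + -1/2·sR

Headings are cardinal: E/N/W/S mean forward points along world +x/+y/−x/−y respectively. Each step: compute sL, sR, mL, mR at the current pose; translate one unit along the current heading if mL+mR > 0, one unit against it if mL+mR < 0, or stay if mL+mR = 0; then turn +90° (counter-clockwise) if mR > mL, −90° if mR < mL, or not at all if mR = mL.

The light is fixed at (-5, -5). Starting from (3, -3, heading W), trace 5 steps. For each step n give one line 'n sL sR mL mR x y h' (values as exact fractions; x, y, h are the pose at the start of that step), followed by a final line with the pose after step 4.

0 60/13 12/5 6/65 -378/65 3 -3 W
1 120/61 120/169 -2820/10309 -23940/10309 4 -3 N
2 3/4 30/37 129/296 -171/148 4 -4 E
3 24/25 120/29 2652/725 -2196/725 3 -4 S
4 60/17 60/17 30/17 -90/17 3 -5 W
final 4 -5 N

n=0: pose=(3,-3,W); sL=60/13, sR=12/5; mL=6/65, mR=-378/65; mL+mR=-372/65 → advance -1; mR−mL=-384/65 → turn -1·90°
n=1: pose=(4,-3,N); sL=120/61, sR=120/169; mL=-2820/10309, mR=-23940/10309; mL+mR=-26760/10309 → advance -1; mR−mL=-21120/10309 → turn -1·90°
n=2: pose=(4,-4,E); sL=3/4, sR=30/37; mL=129/296, mR=-171/148; mL+mR=-213/296 → advance -1; mR−mL=-471/296 → turn -1·90°
n=3: pose=(3,-4,S); sL=24/25, sR=120/29; mL=2652/725, mR=-2196/725; mL+mR=456/725 → advance +1; mR−mL=-4848/725 → turn -1·90°
n=4: pose=(3,-5,W); sL=60/17, sR=60/17; mL=30/17, mR=-90/17; mL+mR=-60/17 → advance -1; mR−mL=-120/17 → turn -1·90°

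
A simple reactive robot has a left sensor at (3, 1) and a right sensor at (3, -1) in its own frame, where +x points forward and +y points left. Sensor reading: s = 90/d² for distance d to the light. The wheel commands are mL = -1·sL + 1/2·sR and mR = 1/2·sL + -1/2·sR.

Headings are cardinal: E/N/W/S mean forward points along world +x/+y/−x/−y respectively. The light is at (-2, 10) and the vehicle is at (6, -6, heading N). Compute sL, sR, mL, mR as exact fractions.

45/109 9/25 -1269/5450 72/2725

left sensor world pos  = (5, -3); dL² = 218
right sensor world pos = (7, -3); dR² = 250
sL = 90/218 = 45/109
sR = 90/250 = 9/25
mL = -1·sL + 1/2·sR = -1269/5450
mR = 1/2·sL + -1/2·sR = 72/2725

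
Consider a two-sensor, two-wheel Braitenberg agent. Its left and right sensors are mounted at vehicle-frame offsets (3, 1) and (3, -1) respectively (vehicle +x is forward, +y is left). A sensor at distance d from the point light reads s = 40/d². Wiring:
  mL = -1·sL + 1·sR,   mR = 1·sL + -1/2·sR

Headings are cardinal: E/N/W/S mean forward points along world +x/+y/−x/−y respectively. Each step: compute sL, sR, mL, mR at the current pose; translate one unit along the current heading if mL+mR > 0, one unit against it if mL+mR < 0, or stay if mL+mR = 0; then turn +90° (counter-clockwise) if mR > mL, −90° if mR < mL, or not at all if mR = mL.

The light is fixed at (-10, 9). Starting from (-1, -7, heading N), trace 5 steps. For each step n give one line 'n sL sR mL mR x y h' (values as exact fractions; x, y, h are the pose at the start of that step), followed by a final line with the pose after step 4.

n=0: pose=(-1,-7,N); sL=40/233, sR=40/269; mL=-1440/62677, mR=6100/62677; mL+mR=20/269 → advance +1; mR−mL=7540/62677 → turn +1·90°
n=1: pose=(-1,-6,W); sL=10/73, sR=5/29; mL=75/2117, mR=215/4234; mL+mR=5/58 → advance +1; mR−mL=65/4234 → turn +1·90°
n=2: pose=(-2,-6,S); sL=8/81, sR=40/373; mL=256/30213, mR=1364/30213; mL+mR=20/373 → advance +1; mR−mL=1108/30213 → turn +1·90°
n=3: pose=(-2,-7,E); sL=20/173, sR=4/41; mL=-128/7093, mR=474/7093; mL+mR=2/41 → advance +1; mR−mL=602/7093 → turn +1·90°
n=4: pose=(-1,-7,N); sL=40/233, sR=40/269; mL=-1440/62677, mR=6100/62677; mL+mR=20/269 → advance +1; mR−mL=7540/62677 → turn +1·90°

0 40/233 40/269 -1440/62677 6100/62677 -1 -7 N
1 10/73 5/29 75/2117 215/4234 -1 -6 W
2 8/81 40/373 256/30213 1364/30213 -2 -6 S
3 20/173 4/41 -128/7093 474/7093 -2 -7 E
4 40/233 40/269 -1440/62677 6100/62677 -1 -7 N
final -1 -6 W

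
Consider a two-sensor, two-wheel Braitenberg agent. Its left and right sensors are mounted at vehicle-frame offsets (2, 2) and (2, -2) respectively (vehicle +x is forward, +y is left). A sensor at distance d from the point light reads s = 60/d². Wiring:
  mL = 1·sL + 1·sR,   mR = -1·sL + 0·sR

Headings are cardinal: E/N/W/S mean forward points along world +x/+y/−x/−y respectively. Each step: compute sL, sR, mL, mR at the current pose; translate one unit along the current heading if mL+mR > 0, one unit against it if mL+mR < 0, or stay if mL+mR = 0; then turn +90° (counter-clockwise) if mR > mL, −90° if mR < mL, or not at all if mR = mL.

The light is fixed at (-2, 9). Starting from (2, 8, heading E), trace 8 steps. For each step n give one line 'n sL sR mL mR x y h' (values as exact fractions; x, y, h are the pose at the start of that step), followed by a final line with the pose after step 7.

0 60/37 4/3 328/111 -60/37 2 8 E
1 30/29 10/3 380/87 -30/29 3 8 S
2 12/5 20/3 136/15 -12/5 3 7 W
3 15 5/3 50/3 -15 2 7 N
4 60/37 4/3 328/111 -60/37 2 8 E
5 30/29 10/3 380/87 -30/29 3 8 S
6 12/5 20/3 136/15 -12/5 3 7 W
7 15 5/3 50/3 -15 2 7 N
final 2 8 E

n=0: pose=(2,8,E); sL=60/37, sR=4/3; mL=328/111, mR=-60/37; mL+mR=4/3 → advance +1; mR−mL=-508/111 → turn -1·90°
n=1: pose=(3,8,S); sL=30/29, sR=10/3; mL=380/87, mR=-30/29; mL+mR=10/3 → advance +1; mR−mL=-470/87 → turn -1·90°
n=2: pose=(3,7,W); sL=12/5, sR=20/3; mL=136/15, mR=-12/5; mL+mR=20/3 → advance +1; mR−mL=-172/15 → turn -1·90°
n=3: pose=(2,7,N); sL=15, sR=5/3; mL=50/3, mR=-15; mL+mR=5/3 → advance +1; mR−mL=-95/3 → turn -1·90°
n=4: pose=(2,8,E); sL=60/37, sR=4/3; mL=328/111, mR=-60/37; mL+mR=4/3 → advance +1; mR−mL=-508/111 → turn -1·90°
n=5: pose=(3,8,S); sL=30/29, sR=10/3; mL=380/87, mR=-30/29; mL+mR=10/3 → advance +1; mR−mL=-470/87 → turn -1·90°
n=6: pose=(3,7,W); sL=12/5, sR=20/3; mL=136/15, mR=-12/5; mL+mR=20/3 → advance +1; mR−mL=-172/15 → turn -1·90°
n=7: pose=(2,7,N); sL=15, sR=5/3; mL=50/3, mR=-15; mL+mR=5/3 → advance +1; mR−mL=-95/3 → turn -1·90°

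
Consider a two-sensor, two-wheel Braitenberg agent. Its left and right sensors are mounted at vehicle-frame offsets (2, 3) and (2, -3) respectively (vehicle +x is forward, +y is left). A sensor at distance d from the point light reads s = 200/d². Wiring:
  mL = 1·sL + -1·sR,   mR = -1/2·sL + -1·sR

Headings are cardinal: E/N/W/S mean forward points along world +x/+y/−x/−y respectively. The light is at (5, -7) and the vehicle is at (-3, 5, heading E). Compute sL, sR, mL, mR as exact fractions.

left sensor world pos  = (-1, 8); dL² = 261
right sensor world pos = (-1, 2); dR² = 117
sL = 200/261 = 200/261
sR = 200/117 = 200/117
mL = 1·sL + -1·sR = -3200/3393
mR = -1/2·sL + -1·sR = -7100/3393

200/261 200/117 -3200/3393 -7100/3393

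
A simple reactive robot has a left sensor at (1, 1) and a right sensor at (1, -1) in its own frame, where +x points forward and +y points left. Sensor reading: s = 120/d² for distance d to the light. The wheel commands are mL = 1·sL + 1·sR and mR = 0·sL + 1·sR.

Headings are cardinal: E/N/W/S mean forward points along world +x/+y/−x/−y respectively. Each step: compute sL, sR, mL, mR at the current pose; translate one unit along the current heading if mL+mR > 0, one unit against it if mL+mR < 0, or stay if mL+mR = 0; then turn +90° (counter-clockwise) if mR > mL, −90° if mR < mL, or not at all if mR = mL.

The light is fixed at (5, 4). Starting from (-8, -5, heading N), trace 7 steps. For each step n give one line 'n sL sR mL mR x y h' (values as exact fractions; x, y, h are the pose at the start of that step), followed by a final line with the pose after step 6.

n=0: pose=(-8,-5,N); sL=6/13, sR=15/26; mL=27/26, mR=15/26; mL+mR=21/13 → advance +1; mR−mL=-6/13 → turn -1·90°
n=1: pose=(-8,-4,E); sL=120/193, sR=8/15; mL=3344/2895, mR=8/15; mL+mR=4888/2895 → advance +1; mR−mL=-120/193 → turn -1·90°
n=2: pose=(-7,-4,S); sL=60/101, sR=12/25; mL=2712/2525, mR=12/25; mL+mR=3924/2525 → advance +1; mR−mL=-60/101 → turn -1·90°
n=3: pose=(-7,-5,W); sL=120/269, sR=120/233; mL=60240/62677, mR=120/233; mL+mR=92520/62677 → advance +1; mR−mL=-120/269 → turn -1·90°
n=4: pose=(-8,-5,N); sL=6/13, sR=15/26; mL=27/26, mR=15/26; mL+mR=21/13 → advance +1; mR−mL=-6/13 → turn -1·90°
n=5: pose=(-8,-4,E); sL=120/193, sR=8/15; mL=3344/2895, mR=8/15; mL+mR=4888/2895 → advance +1; mR−mL=-120/193 → turn -1·90°
n=6: pose=(-7,-4,S); sL=60/101, sR=12/25; mL=2712/2525, mR=12/25; mL+mR=3924/2525 → advance +1; mR−mL=-60/101 → turn -1·90°

0 6/13 15/26 27/26 15/26 -8 -5 N
1 120/193 8/15 3344/2895 8/15 -8 -4 E
2 60/101 12/25 2712/2525 12/25 -7 -4 S
3 120/269 120/233 60240/62677 120/233 -7 -5 W
4 6/13 15/26 27/26 15/26 -8 -5 N
5 120/193 8/15 3344/2895 8/15 -8 -4 E
6 60/101 12/25 2712/2525 12/25 -7 -4 S
final -7 -5 W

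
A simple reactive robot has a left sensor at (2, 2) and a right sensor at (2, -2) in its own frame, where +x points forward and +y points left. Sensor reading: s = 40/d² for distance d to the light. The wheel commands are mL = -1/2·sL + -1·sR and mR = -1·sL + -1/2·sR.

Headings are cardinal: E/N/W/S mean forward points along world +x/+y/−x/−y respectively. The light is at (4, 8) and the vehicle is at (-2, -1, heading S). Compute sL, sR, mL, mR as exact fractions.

left sensor world pos  = (0, -3); dL² = 137
right sensor world pos = (-4, -3); dR² = 185
sL = 40/137 = 40/137
sR = 40/185 = 8/37
mL = -1/2·sL + -1·sR = -1836/5069
mR = -1·sL + -1/2·sR = -2028/5069

40/137 8/37 -1836/5069 -2028/5069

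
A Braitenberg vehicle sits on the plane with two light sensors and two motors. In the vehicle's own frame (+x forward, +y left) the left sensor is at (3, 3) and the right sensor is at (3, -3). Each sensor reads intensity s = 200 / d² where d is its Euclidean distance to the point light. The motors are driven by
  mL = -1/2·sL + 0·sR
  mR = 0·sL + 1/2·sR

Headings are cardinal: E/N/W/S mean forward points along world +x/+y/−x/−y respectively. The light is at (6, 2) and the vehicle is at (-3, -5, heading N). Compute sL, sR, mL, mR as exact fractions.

left sensor world pos  = (-6, -2); dL² = 160
right sensor world pos = (0, -2); dR² = 52
sL = 200/160 = 5/4
sR = 200/52 = 50/13
mL = -1/2·sL + 0·sR = -5/8
mR = 0·sL + 1/2·sR = 25/13

5/4 50/13 -5/8 25/13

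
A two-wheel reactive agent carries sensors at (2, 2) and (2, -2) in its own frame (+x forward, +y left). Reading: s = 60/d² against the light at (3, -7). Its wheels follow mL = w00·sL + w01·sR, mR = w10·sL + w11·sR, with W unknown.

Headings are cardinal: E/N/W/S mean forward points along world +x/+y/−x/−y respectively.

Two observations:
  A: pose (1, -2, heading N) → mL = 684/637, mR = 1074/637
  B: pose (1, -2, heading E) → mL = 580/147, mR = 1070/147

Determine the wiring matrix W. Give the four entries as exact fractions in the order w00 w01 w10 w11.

obs A: pose=(1,-2,N) → sL=12/13, sR=60/49, mL=684/637, mR=1074/637
obs B: pose=(1,-2,E) → sL=60/49, sR=20/3, mL=580/147, mR=1070/147
sensor matrix S = [[12/13, 60/49], [60/49, 20/3]]; det S = 145280/31213
solve [mL_A; mL_B] = S·[w00; w01] and [mR_A; mR_B] = S·[w10; w11]:
  w00 = 1/2, w01 = 1/2, w10 = 1/2, w11 = 1

1/2 1/2 1/2 1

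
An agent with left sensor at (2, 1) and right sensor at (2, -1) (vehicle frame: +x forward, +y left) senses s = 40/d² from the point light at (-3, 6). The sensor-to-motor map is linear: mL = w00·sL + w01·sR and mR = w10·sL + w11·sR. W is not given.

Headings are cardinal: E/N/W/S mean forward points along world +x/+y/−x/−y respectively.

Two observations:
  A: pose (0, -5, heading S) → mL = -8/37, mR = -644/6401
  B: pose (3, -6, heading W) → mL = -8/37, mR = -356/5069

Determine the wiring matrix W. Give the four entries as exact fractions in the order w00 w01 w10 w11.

-1 0 -1 1/2

obs A: pose=(0,-5,S) → sL=8/37, sR=40/173, mL=-8/37, mR=-644/6401
obs B: pose=(3,-6,W) → sL=8/37, sR=40/137, mL=-8/37, mR=-356/5069
sensor matrix S = [[8/37, 40/173], [8/37, 40/137]]; det S = 11520/876937
solve [mL_A; mL_B] = S·[w00; w01] and [mR_A; mR_B] = S·[w10; w11]:
  w00 = -1, w01 = 0, w10 = -1, w11 = 1/2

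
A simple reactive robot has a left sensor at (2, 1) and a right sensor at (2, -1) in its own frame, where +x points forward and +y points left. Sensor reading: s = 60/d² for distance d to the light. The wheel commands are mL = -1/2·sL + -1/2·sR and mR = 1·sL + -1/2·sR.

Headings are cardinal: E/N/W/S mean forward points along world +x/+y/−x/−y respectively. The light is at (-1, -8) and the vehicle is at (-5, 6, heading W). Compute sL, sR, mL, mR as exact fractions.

12/41 20/87 -932/3567 634/3567

left sensor world pos  = (-7, 5); dL² = 205
right sensor world pos = (-7, 7); dR² = 261
sL = 60/205 = 12/41
sR = 60/261 = 20/87
mL = -1/2·sL + -1/2·sR = -932/3567
mR = 1·sL + -1/2·sR = 634/3567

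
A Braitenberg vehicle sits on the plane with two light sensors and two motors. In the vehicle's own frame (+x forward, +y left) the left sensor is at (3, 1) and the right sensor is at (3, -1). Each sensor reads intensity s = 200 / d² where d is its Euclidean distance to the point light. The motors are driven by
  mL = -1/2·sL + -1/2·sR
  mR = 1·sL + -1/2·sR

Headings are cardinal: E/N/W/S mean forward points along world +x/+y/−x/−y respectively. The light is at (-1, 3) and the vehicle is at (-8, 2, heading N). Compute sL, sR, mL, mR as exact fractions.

50/17 5 -135/34 15/34

left sensor world pos  = (-9, 5); dL² = 68
right sensor world pos = (-7, 5); dR² = 40
sL = 200/68 = 50/17
sR = 200/40 = 5
mL = -1/2·sL + -1/2·sR = -135/34
mR = 1·sL + -1/2·sR = 15/34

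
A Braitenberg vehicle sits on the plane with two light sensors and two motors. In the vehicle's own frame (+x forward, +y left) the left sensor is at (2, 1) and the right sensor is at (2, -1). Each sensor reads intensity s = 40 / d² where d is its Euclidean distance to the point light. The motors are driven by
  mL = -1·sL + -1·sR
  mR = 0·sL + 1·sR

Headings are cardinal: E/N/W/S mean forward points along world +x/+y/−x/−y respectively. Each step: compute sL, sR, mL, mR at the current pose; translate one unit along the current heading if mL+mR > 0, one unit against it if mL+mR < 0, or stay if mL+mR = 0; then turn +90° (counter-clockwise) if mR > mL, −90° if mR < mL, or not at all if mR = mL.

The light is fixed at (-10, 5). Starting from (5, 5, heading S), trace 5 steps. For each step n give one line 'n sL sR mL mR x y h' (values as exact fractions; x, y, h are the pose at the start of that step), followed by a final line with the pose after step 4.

n=0: pose=(5,5,S); sL=2/13, sR=1/5; mL=-23/65, mR=1/5; mL+mR=-2/13 → advance -1; mR−mL=36/65 → turn +1·90°
n=1: pose=(5,6,E); sL=40/293, sR=40/289; mL=-23280/84677, mR=40/289; mL+mR=-40/293 → advance -1; mR−mL=35000/84677 → turn +1·90°
n=2: pose=(4,6,N); sL=20/89, sR=20/117; mL=-4120/10413, mR=20/117; mL+mR=-20/89 → advance -1; mR−mL=5900/10413 → turn +1·90°
n=3: pose=(4,5,W); sL=8/29, sR=8/29; mL=-16/29, mR=8/29; mL+mR=-8/29 → advance -1; mR−mL=24/29 → turn +1·90°
n=4: pose=(5,5,S); sL=2/13, sR=1/5; mL=-23/65, mR=1/5; mL+mR=-2/13 → advance -1; mR−mL=36/65 → turn +1·90°

0 2/13 1/5 -23/65 1/5 5 5 S
1 40/293 40/289 -23280/84677 40/289 5 6 E
2 20/89 20/117 -4120/10413 20/117 4 6 N
3 8/29 8/29 -16/29 8/29 4 5 W
4 2/13 1/5 -23/65 1/5 5 5 S
final 5 6 E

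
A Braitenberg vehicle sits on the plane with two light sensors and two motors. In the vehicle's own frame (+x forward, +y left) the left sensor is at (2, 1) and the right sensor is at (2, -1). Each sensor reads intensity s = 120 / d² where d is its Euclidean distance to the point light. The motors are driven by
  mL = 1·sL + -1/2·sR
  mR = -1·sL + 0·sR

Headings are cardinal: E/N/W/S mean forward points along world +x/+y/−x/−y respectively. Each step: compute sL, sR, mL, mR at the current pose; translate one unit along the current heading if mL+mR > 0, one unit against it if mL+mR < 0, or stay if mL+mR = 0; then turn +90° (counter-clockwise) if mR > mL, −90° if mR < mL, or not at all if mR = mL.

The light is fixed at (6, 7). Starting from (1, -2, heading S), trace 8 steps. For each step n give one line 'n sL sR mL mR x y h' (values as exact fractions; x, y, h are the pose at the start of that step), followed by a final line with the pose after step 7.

0 120/137 120/157 10620/21509 -120/137 1 -2 S
1 12/13 60/49 198/637 -12/13 1 -1 W
2 120/61 8/3 116/183 -120/61 2 -1 N
3 30/17 15/13 525/442 -30/17 2 -2 E
4 120/137 120/157 10620/21509 -120/137 1 -2 S
5 12/13 60/49 198/637 -12/13 1 -1 W
6 120/61 8/3 116/183 -120/61 2 -1 N
7 30/17 15/13 525/442 -30/17 2 -2 E
final 1 -2 S

n=0: pose=(1,-2,S); sL=120/137, sR=120/157; mL=10620/21509, mR=-120/137; mL+mR=-60/157 → advance -1; mR−mL=-29460/21509 → turn -1·90°
n=1: pose=(1,-1,W); sL=12/13, sR=60/49; mL=198/637, mR=-12/13; mL+mR=-30/49 → advance -1; mR−mL=-786/637 → turn -1·90°
n=2: pose=(2,-1,N); sL=120/61, sR=8/3; mL=116/183, mR=-120/61; mL+mR=-4/3 → advance -1; mR−mL=-476/183 → turn -1·90°
n=3: pose=(2,-2,E); sL=30/17, sR=15/13; mL=525/442, mR=-30/17; mL+mR=-15/26 → advance -1; mR−mL=-1305/442 → turn -1·90°
n=4: pose=(1,-2,S); sL=120/137, sR=120/157; mL=10620/21509, mR=-120/137; mL+mR=-60/157 → advance -1; mR−mL=-29460/21509 → turn -1·90°
n=5: pose=(1,-1,W); sL=12/13, sR=60/49; mL=198/637, mR=-12/13; mL+mR=-30/49 → advance -1; mR−mL=-786/637 → turn -1·90°
n=6: pose=(2,-1,N); sL=120/61, sR=8/3; mL=116/183, mR=-120/61; mL+mR=-4/3 → advance -1; mR−mL=-476/183 → turn -1·90°
n=7: pose=(2,-2,E); sL=30/17, sR=15/13; mL=525/442, mR=-30/17; mL+mR=-15/26 → advance -1; mR−mL=-1305/442 → turn -1·90°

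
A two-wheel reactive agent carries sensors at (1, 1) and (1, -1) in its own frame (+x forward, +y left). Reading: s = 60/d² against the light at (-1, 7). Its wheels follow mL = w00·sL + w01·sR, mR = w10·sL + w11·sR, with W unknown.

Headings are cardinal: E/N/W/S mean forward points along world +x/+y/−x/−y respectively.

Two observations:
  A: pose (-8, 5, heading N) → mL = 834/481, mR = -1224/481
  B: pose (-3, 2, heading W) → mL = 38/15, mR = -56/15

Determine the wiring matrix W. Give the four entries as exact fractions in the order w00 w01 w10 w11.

1 1/2 -1 -1

obs A: pose=(-8,5,N) → sL=12/13, sR=60/37, mL=834/481, mR=-1224/481
obs B: pose=(-3,2,W) → sL=4/3, sR=12/5, mL=38/15, mR=-56/15
sensor matrix S = [[12/13, 60/37], [4/3, 12/5]]; det S = 128/2405
solve [mL_A; mL_B] = S·[w00; w01] and [mR_A; mR_B] = S·[w10; w11]:
  w00 = 1, w01 = 1/2, w10 = -1, w11 = -1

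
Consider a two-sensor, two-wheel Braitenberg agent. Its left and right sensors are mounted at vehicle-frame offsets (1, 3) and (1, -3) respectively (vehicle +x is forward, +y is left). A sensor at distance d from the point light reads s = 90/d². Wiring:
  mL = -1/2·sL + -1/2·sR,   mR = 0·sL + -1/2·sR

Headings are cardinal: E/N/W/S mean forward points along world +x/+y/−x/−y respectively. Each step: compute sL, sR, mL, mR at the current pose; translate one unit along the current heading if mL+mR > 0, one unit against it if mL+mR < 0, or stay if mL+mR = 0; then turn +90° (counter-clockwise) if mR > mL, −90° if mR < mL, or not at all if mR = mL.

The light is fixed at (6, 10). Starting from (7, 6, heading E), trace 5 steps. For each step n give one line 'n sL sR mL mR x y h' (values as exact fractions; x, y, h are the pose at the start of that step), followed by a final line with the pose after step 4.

n=0: pose=(7,6,E); sL=18, sR=90/53; mL=-522/53, mR=-45/53; mL+mR=-567/53 → advance -1; mR−mL=9 → turn +1·90°
n=1: pose=(6,6,N); sL=5, sR=5; mL=-5, mR=-5/2; mL+mR=-15/2 → advance -1; mR−mL=5/2 → turn +1·90°
n=2: pose=(6,5,W); sL=18/13, sR=18; mL=-126/13, mR=-9; mL+mR=-243/13 → advance -1; mR−mL=9/13 → turn +1·90°
n=3: pose=(7,5,S); sL=45/26, sR=9/4; mL=-207/104, mR=-9/8; mL+mR=-81/26 → advance -1; mR−mL=45/52 → turn +1·90°
n=4: pose=(7,6,E); sL=18, sR=90/53; mL=-522/53, mR=-45/53; mL+mR=-567/53 → advance -1; mR−mL=9 → turn +1·90°

0 18 90/53 -522/53 -45/53 7 6 E
1 5 5 -5 -5/2 6 6 N
2 18/13 18 -126/13 -9 6 5 W
3 45/26 9/4 -207/104 -9/8 7 5 S
4 18 90/53 -522/53 -45/53 7 6 E
final 6 6 N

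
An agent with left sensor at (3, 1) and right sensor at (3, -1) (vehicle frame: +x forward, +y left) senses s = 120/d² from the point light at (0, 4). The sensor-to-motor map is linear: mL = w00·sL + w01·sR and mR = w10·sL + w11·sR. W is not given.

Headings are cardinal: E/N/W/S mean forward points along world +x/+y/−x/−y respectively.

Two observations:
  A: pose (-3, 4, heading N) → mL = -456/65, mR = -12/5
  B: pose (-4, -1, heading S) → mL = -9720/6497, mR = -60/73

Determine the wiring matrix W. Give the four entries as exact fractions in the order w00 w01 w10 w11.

obs A: pose=(-3,4,N) → sL=24/5, sR=120/13, mL=-456/65, mR=-12/5
obs B: pose=(-4,-1,S) → sL=120/73, sR=120/89, mL=-9720/6497, mR=-60/73
sensor matrix S = [[24/5, 120/13], [120/73, 120/89]]; det S = -734976/84461
solve [mL_A; mL_B] = S·[w00; w01] and [mR_A; mR_B] = S·[w10; w11]:
  w00 = -1/2, w01 = -1/2, w10 = -1/2, w11 = 0

-1/2 -1/2 -1/2 0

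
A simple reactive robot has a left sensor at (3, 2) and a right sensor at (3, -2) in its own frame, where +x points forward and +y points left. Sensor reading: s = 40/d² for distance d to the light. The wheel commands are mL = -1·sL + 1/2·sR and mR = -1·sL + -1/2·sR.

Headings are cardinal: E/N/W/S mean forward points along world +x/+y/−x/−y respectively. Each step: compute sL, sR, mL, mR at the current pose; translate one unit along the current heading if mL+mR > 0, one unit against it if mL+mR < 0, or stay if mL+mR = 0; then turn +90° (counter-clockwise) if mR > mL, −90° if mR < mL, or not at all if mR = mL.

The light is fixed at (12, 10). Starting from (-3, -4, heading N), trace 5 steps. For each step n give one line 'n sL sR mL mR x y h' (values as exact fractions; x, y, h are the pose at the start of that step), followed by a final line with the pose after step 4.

n=0: pose=(-3,-4,N); sL=4/41, sR=4/29; mL=-34/1189, mR=-198/1189; mL+mR=-8/41 → advance -1; mR−mL=-4/29 → turn -1·90°
n=1: pose=(-3,-5,E); sL=40/313, sR=40/433; mL=-11060/135529, mR=-23580/135529; mL+mR=-80/313 → advance -1; mR−mL=-40/433 → turn -1·90°
n=2: pose=(-4,-5,S); sL=1/13, sR=5/81; mL=-97/2106, mR=-227/2106; mL+mR=-2/13 → advance -1; mR−mL=-5/81 → turn -1·90°
n=3: pose=(-4,-4,W); sL=40/617, sR=8/101; mL=-1572/62317, mR=-6508/62317; mL+mR=-80/617 → advance -1; mR−mL=-8/101 → turn -1·90°
n=4: pose=(-3,-4,N); sL=4/41, sR=4/29; mL=-34/1189, mR=-198/1189; mL+mR=-8/41 → advance -1; mR−mL=-4/29 → turn -1·90°

0 4/41 4/29 -34/1189 -198/1189 -3 -4 N
1 40/313 40/433 -11060/135529 -23580/135529 -3 -5 E
2 1/13 5/81 -97/2106 -227/2106 -4 -5 S
3 40/617 8/101 -1572/62317 -6508/62317 -4 -4 W
4 4/41 4/29 -34/1189 -198/1189 -3 -4 N
final -3 -5 E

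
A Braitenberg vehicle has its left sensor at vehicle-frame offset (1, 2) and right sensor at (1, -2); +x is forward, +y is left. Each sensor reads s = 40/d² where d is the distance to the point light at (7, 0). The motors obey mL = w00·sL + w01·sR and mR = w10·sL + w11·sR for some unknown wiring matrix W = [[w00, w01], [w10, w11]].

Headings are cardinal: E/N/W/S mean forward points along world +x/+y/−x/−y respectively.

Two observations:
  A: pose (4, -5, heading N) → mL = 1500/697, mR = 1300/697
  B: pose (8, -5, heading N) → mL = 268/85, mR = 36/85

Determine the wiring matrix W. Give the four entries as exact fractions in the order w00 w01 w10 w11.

1 1/2 -1/2 1

obs A: pose=(4,-5,N) → sL=40/41, sR=40/17, mL=1500/697, mR=1300/697
obs B: pose=(8,-5,N) → sL=40/17, sR=8/5, mL=268/85, mR=36/85
sensor matrix S = [[40/41, 40/17], [40/17, 8/5]]; det S = -47104/11849
solve [mL_A; mL_B] = S·[w00; w01] and [mR_A; mR_B] = S·[w10; w11]:
  w00 = 1, w01 = 1/2, w10 = -1/2, w11 = 1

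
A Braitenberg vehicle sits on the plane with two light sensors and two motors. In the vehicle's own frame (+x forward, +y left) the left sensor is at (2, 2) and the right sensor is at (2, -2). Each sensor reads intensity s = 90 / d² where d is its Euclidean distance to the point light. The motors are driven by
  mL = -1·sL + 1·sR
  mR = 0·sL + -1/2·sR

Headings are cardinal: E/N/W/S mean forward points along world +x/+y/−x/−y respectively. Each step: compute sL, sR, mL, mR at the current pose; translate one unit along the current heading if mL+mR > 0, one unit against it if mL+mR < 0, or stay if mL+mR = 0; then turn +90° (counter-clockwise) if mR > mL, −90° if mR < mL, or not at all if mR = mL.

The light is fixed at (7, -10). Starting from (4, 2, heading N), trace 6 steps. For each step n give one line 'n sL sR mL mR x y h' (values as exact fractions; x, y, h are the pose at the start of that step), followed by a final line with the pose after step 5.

0 90/221 90/197 2160/43537 -45/197 4 2 N
1 9/17 45/41 396/697 -45/82 4 1 E
2 10/9 90/97 -160/873 -45/97 5 1 S
3 45/58 45/106 -540/1537 -45/212 5 2 W
4 90/101 90/109 -720/11009 -45/109 6 2 S
5 9/13 5/13 -4/13 -5/26 6 3 W
final 7 3 S

n=0: pose=(4,2,N); sL=90/221, sR=90/197; mL=2160/43537, mR=-45/197; mL+mR=-7785/43537 → advance -1; mR−mL=-12105/43537 → turn -1·90°
n=1: pose=(4,1,E); sL=9/17, sR=45/41; mL=396/697, mR=-45/82; mL+mR=27/1394 → advance +1; mR−mL=-1557/1394 → turn -1·90°
n=2: pose=(5,1,S); sL=10/9, sR=90/97; mL=-160/873, mR=-45/97; mL+mR=-565/873 → advance -1; mR−mL=-245/873 → turn -1·90°
n=3: pose=(5,2,W); sL=45/58, sR=45/106; mL=-540/1537, mR=-45/212; mL+mR=-3465/6148 → advance -1; mR−mL=855/6148 → turn +1·90°
n=4: pose=(6,2,S); sL=90/101, sR=90/109; mL=-720/11009, mR=-45/109; mL+mR=-5265/11009 → advance -1; mR−mL=-3825/11009 → turn -1·90°
n=5: pose=(6,3,W); sL=9/13, sR=5/13; mL=-4/13, mR=-5/26; mL+mR=-1/2 → advance -1; mR−mL=3/26 → turn +1·90°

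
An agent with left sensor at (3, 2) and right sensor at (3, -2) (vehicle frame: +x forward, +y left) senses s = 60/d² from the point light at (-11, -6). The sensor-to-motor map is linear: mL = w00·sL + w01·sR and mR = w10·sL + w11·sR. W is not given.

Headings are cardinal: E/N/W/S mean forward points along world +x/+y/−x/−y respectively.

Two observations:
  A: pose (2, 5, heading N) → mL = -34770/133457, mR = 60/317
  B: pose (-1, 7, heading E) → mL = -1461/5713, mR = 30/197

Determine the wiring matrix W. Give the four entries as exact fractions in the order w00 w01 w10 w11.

obs A: pose=(2,5,N) → sL=60/317, sR=60/421, mL=-34770/133457, mR=60/317
obs B: pose=(-1,7,E) → sL=30/197, sR=6/29, mL=-1461/5713, mR=30/197
sensor matrix S = [[60/317, 60/421], [30/197, 6/29]]; det S = 13309920/762439841
solve [mL_A; mL_B] = S·[w00; w01] and [mR_A; mR_B] = S·[w10; w11]:
  w00 = -1, w01 = -1/2, w10 = 1, w11 = 0

-1 -1/2 1 0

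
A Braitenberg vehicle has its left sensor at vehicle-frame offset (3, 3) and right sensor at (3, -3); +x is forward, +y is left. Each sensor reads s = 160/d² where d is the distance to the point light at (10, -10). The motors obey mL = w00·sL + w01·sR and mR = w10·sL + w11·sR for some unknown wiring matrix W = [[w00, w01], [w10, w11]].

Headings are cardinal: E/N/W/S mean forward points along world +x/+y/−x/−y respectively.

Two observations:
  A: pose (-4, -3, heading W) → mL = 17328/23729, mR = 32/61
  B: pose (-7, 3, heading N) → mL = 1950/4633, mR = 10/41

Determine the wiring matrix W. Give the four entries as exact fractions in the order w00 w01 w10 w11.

obs A: pose=(-4,-3,W) → sL=32/61, sR=160/389, mL=17328/23729, mR=32/61
obs B: pose=(-7,3,N) → sL=10/41, sR=40/113, mL=1950/4633, mR=10/41
sensor matrix S = [[32/61, 160/389], [10/41, 40/113]]; det S = 9385920/109936457
solve [mL_A; mL_B] = S·[w00; w01] and [mR_A; mR_B] = S·[w10; w11]:
  w00 = 1, w01 = 1/2, w10 = 1, w11 = 0

1 1/2 1 0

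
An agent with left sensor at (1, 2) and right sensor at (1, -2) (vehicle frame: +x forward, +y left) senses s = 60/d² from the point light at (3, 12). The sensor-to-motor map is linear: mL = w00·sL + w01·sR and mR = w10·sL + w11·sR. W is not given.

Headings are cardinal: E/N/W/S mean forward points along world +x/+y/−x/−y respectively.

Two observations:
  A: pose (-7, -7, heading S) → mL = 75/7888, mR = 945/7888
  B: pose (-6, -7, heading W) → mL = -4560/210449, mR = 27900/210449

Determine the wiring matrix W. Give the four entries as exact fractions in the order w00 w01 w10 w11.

1/2 -1/2 1/2 1/2

obs A: pose=(-7,-7,S) → sL=15/116, sR=15/136, mL=75/7888, mR=945/7888
obs B: pose=(-6,-7,W) → sL=60/541, sR=60/389, mL=-4560/210449, mR=27900/210449
sensor matrix S = [[15/116, 15/136], [60/541, 60/389]]; det S = 1600425/207502714
solve [mL_A; mL_B] = S·[w00; w01] and [mR_A; mR_B] = S·[w10; w11]:
  w00 = 1/2, w01 = -1/2, w10 = 1/2, w11 = 1/2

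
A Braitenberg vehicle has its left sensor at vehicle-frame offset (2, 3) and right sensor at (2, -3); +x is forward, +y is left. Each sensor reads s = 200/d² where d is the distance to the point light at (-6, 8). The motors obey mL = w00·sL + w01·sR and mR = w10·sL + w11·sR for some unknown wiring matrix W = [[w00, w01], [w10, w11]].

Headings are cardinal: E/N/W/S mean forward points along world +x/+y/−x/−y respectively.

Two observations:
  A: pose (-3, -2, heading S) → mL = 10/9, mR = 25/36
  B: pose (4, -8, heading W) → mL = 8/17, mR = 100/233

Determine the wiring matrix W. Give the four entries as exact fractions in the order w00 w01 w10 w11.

1 0 0 1/2

obs A: pose=(-3,-2,S) → sL=10/9, sR=25/18, mL=10/9, mR=25/36
obs B: pose=(4,-8,W) → sL=8/17, sR=200/233, mL=8/17, mR=100/233
sensor matrix S = [[10/9, 25/18], [8/17, 200/233]]; det S = 10700/35649
solve [mL_A; mL_B] = S·[w00; w01] and [mR_A; mR_B] = S·[w10; w11]:
  w00 = 1, w01 = 0, w10 = 0, w11 = 1/2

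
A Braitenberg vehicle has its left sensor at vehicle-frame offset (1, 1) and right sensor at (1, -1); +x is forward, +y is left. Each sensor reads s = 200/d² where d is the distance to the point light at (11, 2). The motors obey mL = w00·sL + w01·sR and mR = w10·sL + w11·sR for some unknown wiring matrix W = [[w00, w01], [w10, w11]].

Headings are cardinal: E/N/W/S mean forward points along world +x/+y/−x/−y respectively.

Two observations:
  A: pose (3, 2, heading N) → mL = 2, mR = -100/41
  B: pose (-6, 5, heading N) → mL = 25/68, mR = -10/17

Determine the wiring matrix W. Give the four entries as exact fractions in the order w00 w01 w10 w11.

0 1/2 -1 0

obs A: pose=(3,2,N) → sL=100/41, sR=4, mL=2, mR=-100/41
obs B: pose=(-6,5,N) → sL=10/17, sR=25/34, mL=25/68, mR=-10/17
sensor matrix S = [[100/41, 4], [10/17, 25/34]]; det S = -390/697
solve [mL_A; mL_B] = S·[w00; w01] and [mR_A; mR_B] = S·[w10; w11]:
  w00 = 0, w01 = 1/2, w10 = -1, w11 = 0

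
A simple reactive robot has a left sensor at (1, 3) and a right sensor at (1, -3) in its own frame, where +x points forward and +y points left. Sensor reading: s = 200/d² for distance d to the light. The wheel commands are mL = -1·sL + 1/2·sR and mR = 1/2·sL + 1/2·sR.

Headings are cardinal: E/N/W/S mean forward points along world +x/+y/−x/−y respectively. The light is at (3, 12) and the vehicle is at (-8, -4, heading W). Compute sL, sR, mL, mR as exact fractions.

left sensor world pos  = (-9, -7); dL² = 505
right sensor world pos = (-9, -1); dR² = 313
sL = 200/505 = 40/101
sR = 200/313 = 200/313
mL = -1·sL + 1/2·sR = -2420/31613
mR = 1/2·sL + 1/2·sR = 16360/31613

40/101 200/313 -2420/31613 16360/31613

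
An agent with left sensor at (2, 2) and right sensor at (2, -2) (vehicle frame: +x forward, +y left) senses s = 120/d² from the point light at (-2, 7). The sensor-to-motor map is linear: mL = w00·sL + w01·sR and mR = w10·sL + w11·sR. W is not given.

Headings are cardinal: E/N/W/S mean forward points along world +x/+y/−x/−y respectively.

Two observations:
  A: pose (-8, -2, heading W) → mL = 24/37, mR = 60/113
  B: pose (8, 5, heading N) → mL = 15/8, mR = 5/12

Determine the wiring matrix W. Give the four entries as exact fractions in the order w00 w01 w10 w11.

obs A: pose=(-8,-2,W) → sL=24/37, sR=120/113, mL=24/37, mR=60/113
obs B: pose=(8,5,N) → sL=15/8, sR=5/6, mL=15/8, mR=5/12
sensor matrix S = [[24/37, 120/113], [15/8, 5/6]]; det S = -6065/4181
solve [mL_A; mL_B] = S·[w00; w01] and [mR_A; mR_B] = S·[w10; w11]:
  w00 = 1, w01 = 0, w10 = 0, w11 = 1/2

1 0 0 1/2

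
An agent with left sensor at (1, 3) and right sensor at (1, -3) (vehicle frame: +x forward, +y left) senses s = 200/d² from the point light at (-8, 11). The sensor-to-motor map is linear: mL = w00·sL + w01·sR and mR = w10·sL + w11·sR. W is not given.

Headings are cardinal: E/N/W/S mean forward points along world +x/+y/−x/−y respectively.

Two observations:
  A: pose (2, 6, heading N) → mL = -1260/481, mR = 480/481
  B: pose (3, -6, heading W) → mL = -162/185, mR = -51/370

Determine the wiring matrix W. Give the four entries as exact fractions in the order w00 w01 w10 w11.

-1/2 -1 1/2 -1/2

obs A: pose=(2,6,N) → sL=40/13, sR=40/37, mL=-1260/481, mR=480/481
obs B: pose=(3,-6,W) → sL=2/5, sR=25/37, mL=-162/185, mR=-51/370
sensor matrix S = [[40/13, 40/37], [2/5, 25/37]]; det S = 792/481
solve [mL_A; mL_B] = S·[w00; w01] and [mR_A; mR_B] = S·[w10; w11]:
  w00 = -1/2, w01 = -1, w10 = 1/2, w11 = -1/2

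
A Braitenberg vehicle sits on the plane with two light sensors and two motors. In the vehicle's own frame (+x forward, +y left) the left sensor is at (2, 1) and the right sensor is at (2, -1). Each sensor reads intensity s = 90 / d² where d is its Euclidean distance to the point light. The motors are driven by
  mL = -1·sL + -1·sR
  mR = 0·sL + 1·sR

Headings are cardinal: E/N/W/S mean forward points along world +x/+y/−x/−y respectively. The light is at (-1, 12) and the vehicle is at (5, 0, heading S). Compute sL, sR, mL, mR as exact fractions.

left sensor world pos  = (6, -2); dL² = 245
right sensor world pos = (4, -2); dR² = 221
sL = 90/245 = 18/49
sR = 90/221 = 90/221
mL = -1·sL + -1·sR = -8388/10829
mR = 0·sL + 1·sR = 90/221

18/49 90/221 -8388/10829 90/221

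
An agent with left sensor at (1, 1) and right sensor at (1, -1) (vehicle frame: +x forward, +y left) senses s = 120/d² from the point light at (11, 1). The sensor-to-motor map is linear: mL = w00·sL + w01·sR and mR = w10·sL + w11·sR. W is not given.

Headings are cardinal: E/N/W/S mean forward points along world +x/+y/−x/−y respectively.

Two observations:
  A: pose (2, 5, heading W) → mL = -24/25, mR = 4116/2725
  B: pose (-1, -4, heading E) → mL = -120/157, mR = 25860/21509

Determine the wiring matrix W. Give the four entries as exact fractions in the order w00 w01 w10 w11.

0 -1 1/2 1

obs A: pose=(2,5,W) → sL=120/109, sR=24/25, mL=-24/25, mR=4116/2725
obs B: pose=(-1,-4,E) → sL=120/137, sR=120/157, mL=-120/157, mR=25860/21509
sensor matrix S = [[120/109, 24/25], [120/137, 120/157]]; det S = 6912/11722405
solve [mL_A; mL_B] = S·[w00; w01] and [mR_A; mR_B] = S·[w10; w11]:
  w00 = 0, w01 = -1, w10 = 1/2, w11 = 1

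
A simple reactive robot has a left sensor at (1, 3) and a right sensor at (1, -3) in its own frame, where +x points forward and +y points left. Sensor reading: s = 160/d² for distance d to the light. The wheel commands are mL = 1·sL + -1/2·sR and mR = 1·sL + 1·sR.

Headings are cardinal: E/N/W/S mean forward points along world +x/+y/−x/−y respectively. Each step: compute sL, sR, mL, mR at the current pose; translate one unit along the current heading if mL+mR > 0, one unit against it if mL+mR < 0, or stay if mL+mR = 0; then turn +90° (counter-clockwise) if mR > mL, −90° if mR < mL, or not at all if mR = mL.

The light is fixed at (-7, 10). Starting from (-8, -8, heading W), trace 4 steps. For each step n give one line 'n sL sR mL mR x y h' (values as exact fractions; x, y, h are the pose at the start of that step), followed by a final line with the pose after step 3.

0 32/89 160/229 208/20381 21568/20381 -8 -8 W
1 80/181 80/193 8200/34933 29920/34933 -9 -8 S
2 160/257 32/97 11408/24929 23744/24929 -9 -9 E
3 8/17 20/41 158/697 668/697 -8 -9 N
final -8 -8 W

n=0: pose=(-8,-8,W); sL=32/89, sR=160/229; mL=208/20381, mR=21568/20381; mL+mR=21776/20381 → advance +1; mR−mL=240/229 → turn +1·90°
n=1: pose=(-9,-8,S); sL=80/181, sR=80/193; mL=8200/34933, mR=29920/34933; mL+mR=38120/34933 → advance +1; mR−mL=120/193 → turn +1·90°
n=2: pose=(-9,-9,E); sL=160/257, sR=32/97; mL=11408/24929, mR=23744/24929; mL+mR=35152/24929 → advance +1; mR−mL=48/97 → turn +1·90°
n=3: pose=(-8,-9,N); sL=8/17, sR=20/41; mL=158/697, mR=668/697; mL+mR=826/697 → advance +1; mR−mL=30/41 → turn +1·90°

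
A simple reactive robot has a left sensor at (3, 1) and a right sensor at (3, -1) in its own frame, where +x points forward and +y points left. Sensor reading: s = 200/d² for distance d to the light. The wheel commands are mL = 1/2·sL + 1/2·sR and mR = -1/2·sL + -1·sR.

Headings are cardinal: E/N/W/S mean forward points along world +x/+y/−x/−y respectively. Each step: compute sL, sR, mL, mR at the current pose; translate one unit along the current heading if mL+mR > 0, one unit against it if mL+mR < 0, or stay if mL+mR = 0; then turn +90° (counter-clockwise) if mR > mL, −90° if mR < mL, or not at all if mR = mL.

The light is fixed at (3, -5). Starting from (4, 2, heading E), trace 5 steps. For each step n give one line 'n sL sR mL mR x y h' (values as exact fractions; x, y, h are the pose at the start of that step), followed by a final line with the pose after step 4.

n=0: pose=(4,2,E); sL=5/2, sR=50/13; mL=165/52, mR=-265/52; mL+mR=-25/13 → advance -1; mR−mL=-215/26 → turn -1·90°
n=1: pose=(3,2,S); sL=200/17, sR=200/17; mL=200/17, mR=-300/17; mL+mR=-100/17 → advance -1; mR−mL=-500/17 → turn -1·90°
n=2: pose=(3,3,W); sL=100/29, sR=20/9; mL=740/261, mR=-1030/261; mL+mR=-10/9 → advance -1; mR−mL=-590/87 → turn -1·90°
n=3: pose=(4,3,N); sL=200/121, sR=8/5; mL=984/605, mR=-1468/605; mL+mR=-4/5 → advance -1; mR−mL=-2452/605 → turn -1·90°
n=4: pose=(4,2,E); sL=5/2, sR=50/13; mL=165/52, mR=-265/52; mL+mR=-25/13 → advance -1; mR−mL=-215/26 → turn -1·90°

0 5/2 50/13 165/52 -265/52 4 2 E
1 200/17 200/17 200/17 -300/17 3 2 S
2 100/29 20/9 740/261 -1030/261 3 3 W
3 200/121 8/5 984/605 -1468/605 4 3 N
4 5/2 50/13 165/52 -265/52 4 2 E
final 3 2 S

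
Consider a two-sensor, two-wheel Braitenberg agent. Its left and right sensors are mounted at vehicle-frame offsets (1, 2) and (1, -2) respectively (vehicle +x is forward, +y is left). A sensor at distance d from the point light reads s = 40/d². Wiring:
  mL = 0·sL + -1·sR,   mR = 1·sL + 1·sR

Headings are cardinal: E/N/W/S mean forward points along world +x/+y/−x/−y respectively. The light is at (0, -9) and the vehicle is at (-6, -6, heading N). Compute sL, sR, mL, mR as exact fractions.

left sensor world pos  = (-8, -5); dL² = 80
right sensor world pos = (-4, -5); dR² = 32
sL = 40/80 = 1/2
sR = 40/32 = 5/4
mL = 0·sL + -1·sR = -5/4
mR = 1·sL + 1·sR = 7/4

1/2 5/4 -5/4 7/4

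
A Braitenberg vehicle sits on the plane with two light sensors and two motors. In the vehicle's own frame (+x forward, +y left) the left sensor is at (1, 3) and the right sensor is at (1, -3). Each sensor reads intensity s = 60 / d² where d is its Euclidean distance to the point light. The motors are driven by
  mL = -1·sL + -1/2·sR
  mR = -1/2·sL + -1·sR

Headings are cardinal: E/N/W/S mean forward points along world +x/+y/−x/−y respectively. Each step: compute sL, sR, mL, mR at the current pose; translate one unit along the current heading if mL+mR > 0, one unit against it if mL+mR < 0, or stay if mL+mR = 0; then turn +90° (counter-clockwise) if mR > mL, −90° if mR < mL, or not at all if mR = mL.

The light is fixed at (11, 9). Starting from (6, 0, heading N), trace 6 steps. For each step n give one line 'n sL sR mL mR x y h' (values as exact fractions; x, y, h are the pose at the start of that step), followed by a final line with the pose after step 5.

0 15/32 15/17 -495/544 -1215/1088 6 0 N
1 12/13 12/37 -522/481 -378/481 6 -1 E
2 10/27 2/3 -19/27 -23/27 5 -1 N
3 60/89 60/221 -15930/19669 -11970/19669 5 -2 E
4 3/10 15/29 -81/145 -387/580 4 -2 N
5 20/39 20/87 -710/1131 -550/1131 4 -3 E
final 3 -3 N

n=0: pose=(6,0,N); sL=15/32, sR=15/17; mL=-495/544, mR=-1215/1088; mL+mR=-2205/1088 → advance -1; mR−mL=-225/1088 → turn -1·90°
n=1: pose=(6,-1,E); sL=12/13, sR=12/37; mL=-522/481, mR=-378/481; mL+mR=-900/481 → advance -1; mR−mL=144/481 → turn +1·90°
n=2: pose=(5,-1,N); sL=10/27, sR=2/3; mL=-19/27, mR=-23/27; mL+mR=-14/9 → advance -1; mR−mL=-4/27 → turn -1·90°
n=3: pose=(5,-2,E); sL=60/89, sR=60/221; mL=-15930/19669, mR=-11970/19669; mL+mR=-27900/19669 → advance -1; mR−mL=3960/19669 → turn +1·90°
n=4: pose=(4,-2,N); sL=3/10, sR=15/29; mL=-81/145, mR=-387/580; mL+mR=-711/580 → advance -1; mR−mL=-63/580 → turn -1·90°
n=5: pose=(4,-3,E); sL=20/39, sR=20/87; mL=-710/1131, mR=-550/1131; mL+mR=-420/377 → advance -1; mR−mL=160/1131 → turn +1·90°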